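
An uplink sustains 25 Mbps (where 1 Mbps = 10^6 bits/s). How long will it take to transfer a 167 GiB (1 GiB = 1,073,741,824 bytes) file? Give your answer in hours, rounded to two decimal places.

15.94 hours

167 GiB = 179,314,884,608 bytes = 1,434,519,076,864 bits
25 Mbps = 25,000,000 bits/s
time = 1,434,519,076,864 / 25,000,000 = 57,380.7631 s
57,380.7631 s / 3600 = 15.94 hours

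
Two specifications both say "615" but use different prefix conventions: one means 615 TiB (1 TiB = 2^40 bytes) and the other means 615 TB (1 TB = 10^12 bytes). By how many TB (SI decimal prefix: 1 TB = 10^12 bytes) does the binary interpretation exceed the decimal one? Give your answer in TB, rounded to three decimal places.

61.200 TB

615 TiB = 615 × 1,099,511,627,776 = 676,199,651,082,240 bytes
615 TB = 615 × 1,000,000,000,000 = 615,000,000,000,000 bytes
difference = 61,199,651,082,240 bytes
61,199,651,082,240 / 1,000,000,000,000 = 61.200 TB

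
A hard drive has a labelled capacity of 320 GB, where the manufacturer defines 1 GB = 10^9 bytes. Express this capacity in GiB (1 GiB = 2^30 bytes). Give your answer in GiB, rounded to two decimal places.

298.02 GiB

320 GB = 320 × 10^9 bytes = 320,000,000,000 bytes
1 GiB = 2^30 bytes = 1,073,741,824 bytes
320,000,000,000 / 1,073,741,824 = 298.02 GiB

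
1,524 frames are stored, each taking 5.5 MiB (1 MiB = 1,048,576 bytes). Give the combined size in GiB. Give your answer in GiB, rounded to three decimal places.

8.186 GiB

Total = 1,524 × 5.5 MiB = 8382 MiB
= 8382 × 1,048,576 bytes = 8,789,164,032 bytes
1 GiB = 1,073,741,824 bytes
8,789,164,032 / 1,073,741,824 = 8.186 GiB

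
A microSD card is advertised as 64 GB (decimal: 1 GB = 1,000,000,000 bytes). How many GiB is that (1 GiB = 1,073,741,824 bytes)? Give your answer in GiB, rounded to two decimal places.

59.60 GiB

64 GB = 64 × 10^9 bytes = 64,000,000,000 bytes
1 GiB = 2^30 bytes = 1,073,741,824 bytes
64,000,000,000 / 1,073,741,824 = 59.60 GiB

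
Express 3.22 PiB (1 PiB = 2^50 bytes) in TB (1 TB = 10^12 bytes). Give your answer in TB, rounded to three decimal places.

3.22 PiB = 3.22 × 2^50 bytes = 3,625,397,700,033,249.28 bytes
1 TB = 1,000,000,000,000 bytes
3,625,397,700,033,249.28 / 1,000,000,000,000 = 3,625.398 TB

3,625.398 TB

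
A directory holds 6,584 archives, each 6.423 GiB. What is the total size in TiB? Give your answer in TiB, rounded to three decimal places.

41.298 TiB

Total = 6,584 × 6.423 GiB = 42289.032 GiB
= 42289.032 × 1,073,741,824 bytes = 45,407,502,354,874.368 bytes
1 TiB = 1,099,511,627,776 bytes
45,407,502,354,874.368 / 1,099,511,627,776 = 41.298 TiB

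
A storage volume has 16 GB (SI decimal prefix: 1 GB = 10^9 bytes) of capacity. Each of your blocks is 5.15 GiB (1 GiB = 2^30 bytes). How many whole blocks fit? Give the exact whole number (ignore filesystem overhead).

Capacity: 16 GB = 16,000,000,000 bytes
Per item: 5.15 GiB = 5,529,770,393.6 bytes
⌊16,000,000,000 / 5,529,770,393.6⌋ = 2

2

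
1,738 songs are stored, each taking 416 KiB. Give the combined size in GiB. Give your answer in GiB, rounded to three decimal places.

0.690 GiB

Total = 1,738 × 416 KiB = 723,008 KiB
= 723,008 × 1,024 bytes = 740,360,192 bytes
1 GiB = 1,073,741,824 bytes
740,360,192 / 1,073,741,824 = 0.690 GiB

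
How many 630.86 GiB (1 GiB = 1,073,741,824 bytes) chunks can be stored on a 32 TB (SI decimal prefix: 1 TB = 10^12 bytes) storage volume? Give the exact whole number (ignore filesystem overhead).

47

Capacity: 32 TB = 32,000,000,000,000 bytes
Per item: 630.86 GiB = 677,380,767,088.64 bytes
⌊32,000,000,000,000 / 677,380,767,088.64⌋ = 47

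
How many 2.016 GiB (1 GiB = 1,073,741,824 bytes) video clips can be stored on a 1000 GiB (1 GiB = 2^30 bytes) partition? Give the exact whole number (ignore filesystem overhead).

496

Capacity: 1000 GiB = 1,073,741,824,000 bytes
Per item: 2.016 GiB = 2,164,663,517.184 bytes
⌊1,073,741,824,000 / 2,164,663,517.184⌋ = 496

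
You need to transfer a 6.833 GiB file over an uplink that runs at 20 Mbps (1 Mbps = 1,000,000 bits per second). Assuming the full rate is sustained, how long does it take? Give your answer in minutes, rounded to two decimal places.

48.91 minutes

6.833 GiB = 7,336,877,883.392 bytes = 58,695,023,067.136 bits
20 Mbps = 20,000,000 bits/s
time = 58,695,023,067.136 / 20,000,000 = 2,934.751 s
2,934.751 s / 60 = 48.91 minutes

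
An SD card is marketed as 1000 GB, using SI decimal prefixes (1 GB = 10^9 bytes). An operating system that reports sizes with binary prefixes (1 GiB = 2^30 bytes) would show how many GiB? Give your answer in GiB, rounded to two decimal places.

931.32 GiB

1000 GB × 1,000,000,000 bytes/GB = 1,000,000,000,000 bytes
1 GiB = 2^30 bytes = 1,073,741,824 bytes
1,000,000,000,000 / 1,073,741,824 = 931.32 GiB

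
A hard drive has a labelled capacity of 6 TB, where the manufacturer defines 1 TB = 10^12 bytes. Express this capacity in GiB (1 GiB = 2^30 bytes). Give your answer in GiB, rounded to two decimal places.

6 TB = 6 × 10^12 bytes = 6,000,000,000,000 bytes
1 GiB = 1,073,741,824 bytes
6,000,000,000,000 / 1,073,741,824 = 5,587.94 GiB

5,587.94 GiB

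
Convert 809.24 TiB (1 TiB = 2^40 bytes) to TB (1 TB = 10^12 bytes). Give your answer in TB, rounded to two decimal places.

809.24 TiB × 1,099,511,627,776 bytes/TiB = 889,768,789,661,450.24 bytes
1 TB = 1,000,000,000,000 bytes
889,768,789,661,450.24 / 1,000,000,000,000 = 889.77 TB

889.77 TB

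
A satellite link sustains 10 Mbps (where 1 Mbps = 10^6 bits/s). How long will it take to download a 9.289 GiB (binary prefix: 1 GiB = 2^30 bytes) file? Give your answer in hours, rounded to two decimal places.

9.289 GiB = 9,973,987,803.136 bytes = 79,791,902,425.088 bits
10 Mbps = 10,000,000 bits/s
time = 79,791,902,425.088 / 10,000,000 = 7,979.1902 s
7,979.1902 s / 3600 = 2.22 hours

2.22 hours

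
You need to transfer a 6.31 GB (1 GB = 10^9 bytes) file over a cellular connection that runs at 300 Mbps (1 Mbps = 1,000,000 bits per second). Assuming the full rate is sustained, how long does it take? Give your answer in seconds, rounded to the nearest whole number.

6.31 GB = 6,310,000,000 bytes = 50,480,000,000 bits
300 Mbps = 300,000,000 bits/s
time = 50,480,000,000 / 300,000,000 = 168 s

168 seconds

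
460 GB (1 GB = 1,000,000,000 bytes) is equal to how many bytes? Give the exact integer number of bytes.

460 × 1,000,000,000 = 460,000,000,000 bytes

460,000,000,000 bytes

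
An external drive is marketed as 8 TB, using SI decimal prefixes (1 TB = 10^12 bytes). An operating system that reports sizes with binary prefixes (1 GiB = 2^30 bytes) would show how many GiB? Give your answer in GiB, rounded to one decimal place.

7,450.6 GiB

8 TB × 1,000,000,000,000 bytes/TB = 8,000,000,000,000 bytes
1 GiB = 2^30 bytes = 1,073,741,824 bytes
8,000,000,000,000 / 1,073,741,824 = 7,450.6 GiB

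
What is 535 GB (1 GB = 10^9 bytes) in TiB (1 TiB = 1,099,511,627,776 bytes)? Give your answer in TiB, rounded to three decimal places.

535 GB = 535 × 10^9 bytes = 535,000,000,000 bytes
1 TiB = 1,099,511,627,776 bytes
535,000,000,000 / 1,099,511,627,776 = 0.487 TiB

0.487 TiB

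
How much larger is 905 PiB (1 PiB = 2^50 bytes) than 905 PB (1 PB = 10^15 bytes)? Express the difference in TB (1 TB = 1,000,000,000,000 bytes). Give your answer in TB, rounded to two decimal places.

113,939.42 TB

905 PiB = 905 × 1,125,899,906,842,624 = 1,018,939,415,692,574,720 bytes
905 PB = 905 × 1,000,000,000,000,000 = 905,000,000,000,000,000 bytes
difference = 113,939,415,692,574,720 bytes
113,939,415,692,574,720 / 1,000,000,000,000 = 113,939.42 TB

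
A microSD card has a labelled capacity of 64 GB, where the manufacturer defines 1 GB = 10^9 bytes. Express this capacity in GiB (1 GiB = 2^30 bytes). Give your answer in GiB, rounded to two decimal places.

59.60 GiB

64 GB = 64 × 10^9 bytes = 64,000,000,000 bytes
1 GiB = 1,073,741,824 bytes
64,000,000,000 / 1,073,741,824 = 59.60 GiB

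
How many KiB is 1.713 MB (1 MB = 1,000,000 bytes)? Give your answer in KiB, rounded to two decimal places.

1.713 MB = 1.713 × 10^6 bytes = 1,713,000 bytes
1 KiB = 2^10 bytes = 1,024 bytes
1,713,000 / 1,024 = 1,672.85 KiB

1,672.85 KiB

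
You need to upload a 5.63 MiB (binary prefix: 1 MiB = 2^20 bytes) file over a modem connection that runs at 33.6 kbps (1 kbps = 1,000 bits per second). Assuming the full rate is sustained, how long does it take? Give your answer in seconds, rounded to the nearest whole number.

1,406 seconds

5.63 MiB = 5,903,482.88 bytes = 47,227,863.04 bits
33.6 kbps = 33,600 bits/s
time = 47,227,863.04 / 33,600 = 1,406 s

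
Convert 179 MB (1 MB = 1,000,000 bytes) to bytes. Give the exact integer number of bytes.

179 × 1,000,000 = 179,000,000 bytes  (1 MB = 10^6 bytes)

179,000,000 bytes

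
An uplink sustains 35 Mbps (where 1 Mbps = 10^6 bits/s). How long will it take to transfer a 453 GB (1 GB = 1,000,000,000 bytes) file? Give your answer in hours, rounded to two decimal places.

28.76 hours

453 GB = 453,000,000,000 bytes = 3,624,000,000,000 bits
35 Mbps = 35,000,000 bits/s
time = 3,624,000,000,000 / 35,000,000 = 103,542.8571 s
103,542.8571 s / 3600 = 28.76 hours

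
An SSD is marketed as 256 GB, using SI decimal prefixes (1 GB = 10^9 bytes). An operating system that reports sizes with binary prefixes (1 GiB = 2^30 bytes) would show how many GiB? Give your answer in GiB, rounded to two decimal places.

256 GB = 256 × 10^9 bytes = 256,000,000,000 bytes
1 GiB = 1,073,741,824 bytes
256,000,000,000 / 1,073,741,824 = 238.42 GiB

238.42 GiB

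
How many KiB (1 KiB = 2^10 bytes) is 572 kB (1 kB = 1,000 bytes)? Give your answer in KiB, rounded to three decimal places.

572 kB = 572 × 10^3 bytes = 572,000 bytes
1 KiB = 1,024 bytes
572,000 / 1,024 = 558.594 KiB

558.594 KiB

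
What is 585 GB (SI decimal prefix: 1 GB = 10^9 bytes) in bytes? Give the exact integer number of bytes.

585,000,000,000 bytes

585 × 1,000,000,000 = 585,000,000,000 bytes  (1 GB = 10^9 bytes)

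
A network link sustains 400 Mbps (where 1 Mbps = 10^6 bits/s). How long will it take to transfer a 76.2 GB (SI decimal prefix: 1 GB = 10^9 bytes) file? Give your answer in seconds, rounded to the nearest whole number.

1,524 seconds

76.2 GB = 76,200,000,000 bytes = 609,600,000,000 bits
400 Mbps = 400,000,000 bits/s
time = 609,600,000,000 / 400,000,000 = 1,524 s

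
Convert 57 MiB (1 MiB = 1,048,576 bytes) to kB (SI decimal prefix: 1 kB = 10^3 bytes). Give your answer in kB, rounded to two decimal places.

59,768.83 kB

57 MiB × 1,048,576 bytes/MiB = 59,768,832 bytes
1 kB = 10^3 bytes = 1,000 bytes
59,768,832 / 1,000 = 59,768.83 kB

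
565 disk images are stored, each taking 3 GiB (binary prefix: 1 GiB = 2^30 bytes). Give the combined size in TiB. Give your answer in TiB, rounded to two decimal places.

1.66 TiB

Total = 565 × 3 GiB = 1695 GiB
= 1695 × 1,073,741,824 bytes = 1,819,992,391,680 bytes
1 TiB = 1,099,511,627,776 bytes
1,819,992,391,680 / 1,099,511,627,776 = 1.66 TiB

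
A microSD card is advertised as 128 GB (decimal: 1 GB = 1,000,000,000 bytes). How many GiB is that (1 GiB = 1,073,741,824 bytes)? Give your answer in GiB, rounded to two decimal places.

119.21 GiB

128 GB = 128 × 10^9 bytes = 128,000,000,000 bytes
1 GiB = 2^30 bytes = 1,073,741,824 bytes
128,000,000,000 / 1,073,741,824 = 119.21 GiB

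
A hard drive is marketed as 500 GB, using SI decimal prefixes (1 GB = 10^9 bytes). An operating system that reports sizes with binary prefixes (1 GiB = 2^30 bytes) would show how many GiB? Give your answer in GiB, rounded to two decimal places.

465.66 GiB

500 GB × 1,000,000,000 bytes/GB = 500,000,000,000 bytes
1 GiB = 2^30 bytes = 1,073,741,824 bytes
500,000,000,000 / 1,073,741,824 = 465.66 GiB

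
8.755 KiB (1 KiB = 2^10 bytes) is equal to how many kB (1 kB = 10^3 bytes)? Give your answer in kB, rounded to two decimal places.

8.755 KiB × 1,024 bytes/KiB = 8,965.12 bytes
1 kB = 10^3 bytes = 1,000 bytes
8,965.12 / 1,000 = 8.97 kB

8.97 kB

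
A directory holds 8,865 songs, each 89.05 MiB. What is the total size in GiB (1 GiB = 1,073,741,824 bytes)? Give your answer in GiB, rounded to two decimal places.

Total = 8,865 × 89.05 MiB = 789428.25 MiB
= 789428.25 × 1,048,576 bytes = 827,775,516,672 bytes
1 GiB = 1,073,741,824 bytes
827,775,516,672 / 1,073,741,824 = 770.93 GiB

770.93 GiB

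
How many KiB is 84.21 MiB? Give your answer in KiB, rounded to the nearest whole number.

84.21 MiB = 84.21 × 2^20 bytes = 88,300,584.96 bytes
1 KiB = 1,024 bytes
88,300,584.96 / 1,024 = 86,231 KiB

86,231 KiB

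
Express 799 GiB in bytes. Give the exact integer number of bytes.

799 × 1,073,741,824 = 857,919,717,376 bytes  (1 GiB = 2^30 bytes)

857,919,717,376 bytes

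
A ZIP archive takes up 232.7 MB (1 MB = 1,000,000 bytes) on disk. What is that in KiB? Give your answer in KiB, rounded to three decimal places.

227,246.094 KiB

232.7 MB × 1,000,000 bytes/MB = 232,700,000 bytes
1 KiB = 1,024 bytes
232,700,000 / 1,024 = 227,246.094 KiB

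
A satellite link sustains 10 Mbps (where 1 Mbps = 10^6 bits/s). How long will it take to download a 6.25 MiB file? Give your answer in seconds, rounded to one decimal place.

6.25 MiB = 6,553,600 bytes = 52,428,800 bits
10 Mbps = 10,000,000 bits/s
time = 52,428,800 / 10,000,000 = 5.2 s

5.2 seconds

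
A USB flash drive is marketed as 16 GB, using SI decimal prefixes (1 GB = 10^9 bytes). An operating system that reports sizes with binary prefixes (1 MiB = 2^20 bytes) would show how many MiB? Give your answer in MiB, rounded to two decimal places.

15,258.79 MiB

16 GB = 16 × 10^9 bytes = 16,000,000,000 bytes
1 MiB = 2^20 bytes = 1,048,576 bytes
16,000,000,000 / 1,048,576 = 15,258.79 MiB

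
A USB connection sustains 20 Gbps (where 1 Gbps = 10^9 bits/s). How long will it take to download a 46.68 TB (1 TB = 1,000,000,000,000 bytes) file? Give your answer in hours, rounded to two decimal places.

5.19 hours

46.68 TB = 46,680,000,000,000 bytes = 373,440,000,000,000 bits
20 Gbps = 20,000,000,000 bits/s
time = 373,440,000,000,000 / 20,000,000,000 = 18,672.0000 s
18,672.0000 s / 3600 = 5.19 hours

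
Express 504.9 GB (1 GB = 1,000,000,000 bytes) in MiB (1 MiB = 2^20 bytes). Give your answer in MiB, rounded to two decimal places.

504.9 GB = 504.9 × 10^9 bytes = 504,900,000,000 bytes
1 MiB = 2^20 bytes = 1,048,576 bytes
504,900,000,000 / 1,048,576 = 481,510.16 MiB

481,510.16 MiB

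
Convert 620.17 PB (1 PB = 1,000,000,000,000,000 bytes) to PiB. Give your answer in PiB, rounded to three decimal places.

550.822 PiB

620.17 PB = 620.17 × 10^15 bytes = 620,170,000,000,000,000 bytes
1 PiB = 1,125,899,906,842,624 bytes
620,170,000,000,000,000 / 1,125,899,906,842,624 = 550.822 PiB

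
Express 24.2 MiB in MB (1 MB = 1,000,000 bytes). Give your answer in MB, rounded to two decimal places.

25.38 MB

24.2 MiB = 24.2 × 2^20 bytes = 25,375,539.2 bytes
1 MB = 1,000,000 bytes
25,375,539.2 / 1,000,000 = 25.38 MB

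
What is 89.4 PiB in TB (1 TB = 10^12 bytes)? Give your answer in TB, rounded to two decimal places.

89.4 PiB = 89.4 × 2^50 bytes = 100,655,451,671,730,585.6 bytes
1 TB = 10^12 bytes = 1,000,000,000,000 bytes
100,655,451,671,730,585.6 / 1,000,000,000,000 = 100,655.45 TB

100,655.45 TB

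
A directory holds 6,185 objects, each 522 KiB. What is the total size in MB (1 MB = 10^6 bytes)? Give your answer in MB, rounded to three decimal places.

3,306.056 MB

Total = 6,185 × 522 KiB = 3,228,570 KiB
= 3,228,570 × 1,024 bytes = 3,306,055,680 bytes
1 MB = 1,000,000 bytes
3,306,055,680 / 1,000,000 = 3,306.056 MB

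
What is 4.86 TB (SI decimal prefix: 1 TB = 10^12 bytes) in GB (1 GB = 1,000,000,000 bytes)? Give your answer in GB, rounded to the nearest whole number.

4,860 GB

4.86 TB × 1,000,000,000,000 bytes/TB = 4,860,000,000,000 bytes
1 GB = 1,000,000,000 bytes
4,860,000,000,000 / 1,000,000,000 = 4,860 GB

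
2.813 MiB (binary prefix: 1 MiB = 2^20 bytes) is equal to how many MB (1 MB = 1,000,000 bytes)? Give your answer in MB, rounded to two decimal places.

2.95 MB

2.813 MiB = 2.813 × 2^20 bytes = 2,949,644.288 bytes
1 MB = 1,000,000 bytes
2,949,644.288 / 1,000,000 = 2.95 MB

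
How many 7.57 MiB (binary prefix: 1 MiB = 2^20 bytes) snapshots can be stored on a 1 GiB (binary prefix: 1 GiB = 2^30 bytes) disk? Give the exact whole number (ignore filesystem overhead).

135

Capacity: 1 GiB = 1,073,741,824 bytes
Per item: 7.57 MiB = 7,937,720.32 bytes
⌊1,073,741,824 / 7,937,720.32⌋ = 135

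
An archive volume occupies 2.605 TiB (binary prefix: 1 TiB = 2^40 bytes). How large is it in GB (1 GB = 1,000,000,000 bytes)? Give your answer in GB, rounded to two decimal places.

2.605 TiB × 1,099,511,627,776 bytes/TiB = 2,864,227,790,356.48 bytes
1 GB = 10^9 bytes = 1,000,000,000 bytes
2,864,227,790,356.48 / 1,000,000,000 = 2,864.23 GB

2,864.23 GB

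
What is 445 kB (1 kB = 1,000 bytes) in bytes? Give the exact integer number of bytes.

445 × 1,000 = 445,000 bytes

445,000 bytes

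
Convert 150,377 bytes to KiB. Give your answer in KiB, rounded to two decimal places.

146.85 KiB

150,377 bytes given.
1 KiB = 2^10 bytes = 1,024 bytes
150,377 / 1,024 = 146.85 KiB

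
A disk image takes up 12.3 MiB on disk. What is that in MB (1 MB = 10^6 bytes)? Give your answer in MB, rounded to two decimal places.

12.3 MiB × 1,048,576 bytes/MiB = 12,897,484.8 bytes
1 MB = 1,000,000 bytes
12,897,484.8 / 1,000,000 = 12.90 MB

12.90 MB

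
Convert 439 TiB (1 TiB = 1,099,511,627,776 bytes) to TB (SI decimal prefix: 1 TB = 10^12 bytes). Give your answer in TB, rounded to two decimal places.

439 TiB = 439 × 2^40 bytes = 482,685,604,593,664 bytes
1 TB = 1,000,000,000,000 bytes
482,685,604,593,664 / 1,000,000,000,000 = 482.69 TB

482.69 TB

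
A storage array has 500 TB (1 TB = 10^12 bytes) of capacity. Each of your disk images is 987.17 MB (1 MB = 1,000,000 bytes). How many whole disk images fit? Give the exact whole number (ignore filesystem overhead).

Capacity: 500 TB = 500,000,000,000,000 bytes
Per item: 987.17 MB = 987,170,000 bytes
⌊500,000,000,000,000 / 987,170,000⌋ = 506,498

506,498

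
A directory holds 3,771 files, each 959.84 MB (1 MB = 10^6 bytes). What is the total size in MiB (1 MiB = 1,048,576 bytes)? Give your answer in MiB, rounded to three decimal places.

3,451,878.204 MiB

Total = 3,771 × 959.84 MB = 3619556.64 MB
= 3619556.64 × 1,000,000 bytes = 3,619,556,640,000 bytes
1 MiB = 1,048,576 bytes
3,619,556,640,000 / 1,048,576 = 3,451,878.204 MiB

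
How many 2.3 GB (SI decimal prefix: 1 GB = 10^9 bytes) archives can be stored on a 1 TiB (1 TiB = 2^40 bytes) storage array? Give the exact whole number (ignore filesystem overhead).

478

Capacity: 1 TiB = 1,099,511,627,776 bytes
Per item: 2.3 GB = 2,300,000,000 bytes
⌊1,099,511,627,776 / 2,300,000,000⌋ = 478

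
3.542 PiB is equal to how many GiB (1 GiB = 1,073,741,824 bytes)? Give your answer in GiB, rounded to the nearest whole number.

3,714,056 GiB

3.542 PiB × 1,125,899,906,842,624 bytes/PiB = 3,987,937,470,036,574.208 bytes
1 GiB = 1,073,741,824 bytes
3,987,937,470,036,574.208 / 1,073,741,824 = 3,714,056 GiB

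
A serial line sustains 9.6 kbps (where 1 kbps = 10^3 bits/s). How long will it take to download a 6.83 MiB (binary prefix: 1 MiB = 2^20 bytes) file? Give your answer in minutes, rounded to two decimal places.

99.47 minutes

6.83 MiB = 7,161,774.08 bytes = 57,294,192.64 bits
9.6 kbps = 9,600 bits/s
time = 57,294,192.64 / 9,600 = 5,968.145 s
5,968.145 s / 60 = 99.47 minutes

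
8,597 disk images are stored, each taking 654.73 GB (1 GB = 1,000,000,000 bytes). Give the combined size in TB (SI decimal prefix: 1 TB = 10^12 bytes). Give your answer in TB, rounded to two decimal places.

Total = 8,597 × 654.73 GB = 5628713.81 GB
= 5628713.81 × 1,000,000,000 bytes = 5,628,713,810,000,000 bytes
1 TB = 1,000,000,000,000 bytes
5,628,713,810,000,000 / 1,000,000,000,000 = 5,628.71 TB

5,628.71 TB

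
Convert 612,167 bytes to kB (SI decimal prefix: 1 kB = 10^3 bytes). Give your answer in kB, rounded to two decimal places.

612.17 kB

612,167 bytes given.
1 kB = 10^3 bytes = 1,000 bytes
612,167 / 1,000 = 612.17 kB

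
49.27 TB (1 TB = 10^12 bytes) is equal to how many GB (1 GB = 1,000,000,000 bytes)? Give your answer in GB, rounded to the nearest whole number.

49,270 GB

49.27 TB × 1,000,000,000,000 bytes/TB = 49,270,000,000,000 bytes
1 GB = 10^9 bytes = 1,000,000,000 bytes
49,270,000,000,000 / 1,000,000,000 = 49,270 GB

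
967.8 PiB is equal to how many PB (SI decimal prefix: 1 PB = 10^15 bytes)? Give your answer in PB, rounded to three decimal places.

1,089.646 PB

967.8 PiB = 967.8 × 2^50 bytes = 1,089,645,929,842,291,507.2 bytes
1 PB = 1,000,000,000,000,000 bytes
1,089,645,929,842,291,507.2 / 1,000,000,000,000,000 = 1,089.646 PB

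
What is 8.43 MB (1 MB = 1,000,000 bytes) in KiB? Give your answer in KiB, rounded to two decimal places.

8.43 MB = 8.43 × 10^6 bytes = 8,430,000 bytes
1 KiB = 2^10 bytes = 1,024 bytes
8,430,000 / 1,024 = 8,232.42 KiB

8,232.42 KiB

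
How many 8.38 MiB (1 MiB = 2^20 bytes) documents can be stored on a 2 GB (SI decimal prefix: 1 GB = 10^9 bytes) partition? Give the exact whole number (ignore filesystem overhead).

Capacity: 2 GB = 2,000,000,000 bytes
Per item: 8.38 MiB = 8,787,066.88 bytes
⌊2,000,000,000 / 8,787,066.88⌋ = 227

227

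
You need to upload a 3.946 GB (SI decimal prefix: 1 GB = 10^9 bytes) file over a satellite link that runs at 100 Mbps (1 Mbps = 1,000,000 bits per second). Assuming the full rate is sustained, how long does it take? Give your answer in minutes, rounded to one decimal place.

5.3 minutes

3.946 GB = 3,946,000,000 bytes = 31,568,000,000 bits
100 Mbps = 100,000,000 bits/s
time = 31,568,000,000 / 100,000,000 = 315.68 s
315.68 s / 60 = 5.3 minutes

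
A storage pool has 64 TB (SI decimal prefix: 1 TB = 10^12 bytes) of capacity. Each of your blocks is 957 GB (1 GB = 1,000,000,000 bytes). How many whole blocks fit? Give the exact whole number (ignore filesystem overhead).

66

Capacity: 64 TB = 64,000,000,000,000 bytes
Per item: 957 GB = 957,000,000,000 bytes
⌊64,000,000,000,000 / 957,000,000,000⌋ = 66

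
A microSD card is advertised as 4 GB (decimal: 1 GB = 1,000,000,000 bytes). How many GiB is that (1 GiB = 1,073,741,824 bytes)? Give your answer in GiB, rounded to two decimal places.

4 GB × 1,000,000,000 bytes/GB = 4,000,000,000 bytes
1 GiB = 1,073,741,824 bytes
4,000,000,000 / 1,073,741,824 = 3.73 GiB

3.73 GiB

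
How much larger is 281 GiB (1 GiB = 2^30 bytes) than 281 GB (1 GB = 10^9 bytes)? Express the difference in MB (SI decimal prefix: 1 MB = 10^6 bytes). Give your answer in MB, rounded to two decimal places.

20,721.45 MB

281 GiB = 281 × 1,073,741,824 = 301,721,452,544 bytes
281 GB = 281 × 1,000,000,000 = 281,000,000,000 bytes
difference = 20,721,452,544 bytes
20,721,452,544 / 1,000,000 = 20,721.45 MB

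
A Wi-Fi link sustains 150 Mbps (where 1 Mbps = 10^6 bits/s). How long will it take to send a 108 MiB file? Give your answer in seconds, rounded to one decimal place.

108 MiB = 113,246,208 bytes = 905,969,664 bits
150 Mbps = 150,000,000 bits/s
time = 905,969,664 / 150,000,000 = 6.0 s

6.0 seconds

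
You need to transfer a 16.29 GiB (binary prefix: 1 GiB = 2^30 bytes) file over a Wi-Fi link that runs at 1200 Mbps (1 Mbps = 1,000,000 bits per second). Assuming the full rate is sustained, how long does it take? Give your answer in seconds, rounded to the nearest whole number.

117 seconds

16.29 GiB = 17,491,254,312.96 bytes = 139,930,034,503.68 bits
1200 Mbps = 1,200,000,000 bits/s
time = 139,930,034,503.68 / 1,200,000,000 = 117 s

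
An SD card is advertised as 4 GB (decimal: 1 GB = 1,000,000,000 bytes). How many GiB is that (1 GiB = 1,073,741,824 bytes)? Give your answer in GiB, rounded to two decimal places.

4 GB = 4 × 10^9 bytes = 4,000,000,000 bytes
1 GiB = 1,073,741,824 bytes
4,000,000,000 / 1,073,741,824 = 3.73 GiB

3.73 GiB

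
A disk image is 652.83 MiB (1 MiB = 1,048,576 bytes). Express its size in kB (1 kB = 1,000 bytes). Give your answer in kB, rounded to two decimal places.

684,541.87 kB

652.83 MiB × 1,048,576 bytes/MiB = 684,541,870.08 bytes
1 kB = 1,000 bytes
684,541,870.08 / 1,000 = 684,541.87 kB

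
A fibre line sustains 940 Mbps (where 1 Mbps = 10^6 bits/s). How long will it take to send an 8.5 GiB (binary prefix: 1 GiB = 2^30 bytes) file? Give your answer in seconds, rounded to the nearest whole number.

78 seconds

8.5 GiB = 9,126,805,504 bytes = 73,014,444,032 bits
940 Mbps = 940,000,000 bits/s
time = 73,014,444,032 / 940,000,000 = 78 s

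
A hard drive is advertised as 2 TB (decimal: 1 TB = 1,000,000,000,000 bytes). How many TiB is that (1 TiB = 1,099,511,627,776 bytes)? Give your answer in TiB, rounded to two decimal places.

1.82 TiB

2 TB = 2 × 10^12 bytes = 2,000,000,000,000 bytes
1 TiB = 1,099,511,627,776 bytes
2,000,000,000,000 / 1,099,511,627,776 = 1.82 TiB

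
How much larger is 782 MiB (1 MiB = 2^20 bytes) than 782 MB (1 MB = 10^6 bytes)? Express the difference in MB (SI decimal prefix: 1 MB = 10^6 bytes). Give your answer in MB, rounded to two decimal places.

37.99 MB

782 MiB = 782 × 1,048,576 = 819,986,432 bytes
782 MB = 782 × 1,000,000 = 782,000,000 bytes
difference = 37,986,432 bytes
37,986,432 / 1,000,000 = 37.99 MB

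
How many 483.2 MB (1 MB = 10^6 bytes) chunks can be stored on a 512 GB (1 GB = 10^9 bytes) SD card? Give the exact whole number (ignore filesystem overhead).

Capacity: 512 GB = 512,000,000,000 bytes
Per item: 483.2 MB = 483,200,000 bytes
⌊512,000,000,000 / 483,200,000⌋ = 1,059

1,059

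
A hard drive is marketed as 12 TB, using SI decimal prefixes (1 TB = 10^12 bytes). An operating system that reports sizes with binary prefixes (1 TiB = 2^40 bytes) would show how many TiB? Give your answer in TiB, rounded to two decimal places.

12 TB = 12 × 10^12 bytes = 12,000,000,000,000 bytes
1 TiB = 2^40 bytes = 1,099,511,627,776 bytes
12,000,000,000,000 / 1,099,511,627,776 = 10.91 TiB

10.91 TiB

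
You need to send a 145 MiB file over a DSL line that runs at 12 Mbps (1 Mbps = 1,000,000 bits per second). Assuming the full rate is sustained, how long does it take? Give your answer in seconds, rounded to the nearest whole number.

101 seconds

145 MiB = 152,043,520 bytes = 1,216,348,160 bits
12 Mbps = 12,000,000 bits/s
time = 1,216,348,160 / 12,000,000 = 101 s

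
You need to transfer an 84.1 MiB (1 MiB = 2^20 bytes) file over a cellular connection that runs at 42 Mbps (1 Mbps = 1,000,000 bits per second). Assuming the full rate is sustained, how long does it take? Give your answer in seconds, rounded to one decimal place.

16.8 seconds

84.1 MiB = 88,185,241.6 bytes = 705,481,932.8 bits
42 Mbps = 42,000,000 bits/s
time = 705,481,932.8 / 42,000,000 = 16.8 s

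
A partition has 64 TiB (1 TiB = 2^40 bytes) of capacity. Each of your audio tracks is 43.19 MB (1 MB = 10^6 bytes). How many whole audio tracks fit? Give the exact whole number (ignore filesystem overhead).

Capacity: 64 TiB = 70,368,744,177,664 bytes
Per item: 43.19 MB = 43,190,000 bytes
⌊70,368,744,177,664 / 43,190,000⌋ = 1,629,283

1,629,283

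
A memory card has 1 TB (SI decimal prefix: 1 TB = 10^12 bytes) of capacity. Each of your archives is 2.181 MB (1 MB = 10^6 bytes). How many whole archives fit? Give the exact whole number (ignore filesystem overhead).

Capacity: 1 TB = 1,000,000,000,000 bytes
Per item: 2.181 MB = 2,181,000 bytes
⌊1,000,000,000,000 / 2,181,000⌋ = 458,505

458,505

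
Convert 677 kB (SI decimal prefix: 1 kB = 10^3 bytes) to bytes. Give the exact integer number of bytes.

677,000 bytes

677 × 1,000 = 677,000 bytes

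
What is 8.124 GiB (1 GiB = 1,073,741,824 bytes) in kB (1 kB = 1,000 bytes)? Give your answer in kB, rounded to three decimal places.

8.124 GiB × 1,073,741,824 bytes/GiB = 8,723,078,578.176 bytes
1 kB = 10^3 bytes = 1,000 bytes
8,723,078,578.176 / 1,000 = 8,723,078.578 kB

8,723,078.578 kB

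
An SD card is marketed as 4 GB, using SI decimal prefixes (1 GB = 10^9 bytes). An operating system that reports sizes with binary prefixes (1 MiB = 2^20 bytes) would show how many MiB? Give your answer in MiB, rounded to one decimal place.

4 GB × 1,000,000,000 bytes/GB = 4,000,000,000 bytes
1 MiB = 2^20 bytes = 1,048,576 bytes
4,000,000,000 / 1,048,576 = 3,814.7 MiB

3,814.7 MiB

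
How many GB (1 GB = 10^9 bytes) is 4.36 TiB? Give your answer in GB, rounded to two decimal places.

4,793.87 GB

4.36 TiB × 1,099,511,627,776 bytes/TiB = 4,793,870,697,103.36 bytes
1 GB = 1,000,000,000 bytes
4,793,870,697,103.36 / 1,000,000,000 = 4,793.87 GB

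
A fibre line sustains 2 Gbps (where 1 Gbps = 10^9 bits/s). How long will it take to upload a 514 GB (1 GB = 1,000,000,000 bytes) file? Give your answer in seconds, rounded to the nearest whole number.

2,056 seconds

514 GB = 514,000,000,000 bytes = 4,112,000,000,000 bits
2 Gbps = 2,000,000,000 bits/s
time = 4,112,000,000,000 / 2,000,000,000 = 2,056 s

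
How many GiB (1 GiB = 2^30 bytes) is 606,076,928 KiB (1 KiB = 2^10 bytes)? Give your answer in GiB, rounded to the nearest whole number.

578 GiB

606,076,928 KiB × 1,024 bytes/KiB = 620,622,774,272 bytes
1 GiB = 1,073,741,824 bytes
620,622,774,272 / 1,073,741,824 = 578 GiB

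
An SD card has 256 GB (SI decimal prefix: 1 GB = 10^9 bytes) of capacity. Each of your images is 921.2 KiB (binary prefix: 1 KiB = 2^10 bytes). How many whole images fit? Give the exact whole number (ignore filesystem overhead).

271,385

Capacity: 256 GB = 256,000,000,000 bytes
Per item: 921.2 KiB = 943,308.8 bytes
⌊256,000,000,000 / 943,308.8⌋ = 271,385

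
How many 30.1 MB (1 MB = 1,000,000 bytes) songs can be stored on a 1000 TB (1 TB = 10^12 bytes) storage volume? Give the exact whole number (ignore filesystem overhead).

Capacity: 1000 TB = 1,000,000,000,000,000 bytes
Per item: 30.1 MB = 30,100,000 bytes
⌊1,000,000,000,000,000 / 30,100,000⌋ = 33,222,591

33,222,591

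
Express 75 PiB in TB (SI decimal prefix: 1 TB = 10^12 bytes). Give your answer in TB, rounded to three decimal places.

75 PiB = 75 × 2^50 bytes = 84,442,493,013,196,800 bytes
1 TB = 1,000,000,000,000 bytes
84,442,493,013,196,800 / 1,000,000,000,000 = 84,442.493 TB

84,442.493 TB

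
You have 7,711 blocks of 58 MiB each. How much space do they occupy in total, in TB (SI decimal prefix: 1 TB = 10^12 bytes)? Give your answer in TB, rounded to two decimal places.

0.47 TB

Total = 7,711 × 58 MiB = 447,238 MiB
= 447,238 × 1,048,576 bytes = 468,963,033,088 bytes
1 TB = 1,000,000,000,000 bytes
468,963,033,088 / 1,000,000,000,000 = 0.47 TB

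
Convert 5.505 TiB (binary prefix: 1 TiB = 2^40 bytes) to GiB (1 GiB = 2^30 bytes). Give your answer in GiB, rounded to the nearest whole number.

5.505 TiB = 5.505 × 2^40 bytes = 6,052,811,510,906.88 bytes
1 GiB = 2^30 bytes = 1,073,741,824 bytes
6,052,811,510,906.88 / 1,073,741,824 = 5,637 GiB

5,637 GiB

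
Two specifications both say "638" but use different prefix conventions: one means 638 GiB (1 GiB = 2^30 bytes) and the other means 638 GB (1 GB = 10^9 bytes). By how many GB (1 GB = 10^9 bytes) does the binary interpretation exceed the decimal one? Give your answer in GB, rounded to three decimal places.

638 GiB = 638 × 1,073,741,824 = 685,047,283,712 bytes
638 GB = 638 × 1,000,000,000 = 638,000,000,000 bytes
difference = 47,047,283,712 bytes
47,047,283,712 / 1,000,000,000 = 47.047 GB

47.047 GB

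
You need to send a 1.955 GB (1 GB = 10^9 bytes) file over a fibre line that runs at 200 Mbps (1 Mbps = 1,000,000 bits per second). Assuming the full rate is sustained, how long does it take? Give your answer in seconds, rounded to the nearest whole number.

1.955 GB = 1,955,000,000 bytes = 15,640,000,000 bits
200 Mbps = 200,000,000 bits/s
time = 15,640,000,000 / 200,000,000 = 78 s

78 seconds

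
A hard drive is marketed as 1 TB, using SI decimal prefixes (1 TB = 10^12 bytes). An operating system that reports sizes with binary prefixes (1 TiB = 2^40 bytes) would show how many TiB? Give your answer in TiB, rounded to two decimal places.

0.91 TiB

1 TB = 1 × 10^12 bytes = 1,000,000,000,000 bytes
1 TiB = 2^40 bytes = 1,099,511,627,776 bytes
1,000,000,000,000 / 1,099,511,627,776 = 0.91 TiB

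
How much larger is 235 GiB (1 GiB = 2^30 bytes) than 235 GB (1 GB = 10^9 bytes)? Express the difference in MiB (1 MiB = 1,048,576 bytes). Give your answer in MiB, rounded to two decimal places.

16,526.54 MiB

235 GiB = 235 × 1,073,741,824 = 252,329,328,640 bytes
235 GB = 235 × 1,000,000,000 = 235,000,000,000 bytes
difference = 17,329,328,640 bytes
17,329,328,640 / 1,048,576 = 16,526.54 MiB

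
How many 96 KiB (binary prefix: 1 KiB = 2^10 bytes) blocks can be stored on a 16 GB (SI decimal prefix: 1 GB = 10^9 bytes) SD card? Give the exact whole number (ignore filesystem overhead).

Capacity: 16 GB = 16,000,000,000 bytes
Per item: 96 KiB = 98,304 bytes
⌊16,000,000,000 / 98,304⌋ = 162,760

162,760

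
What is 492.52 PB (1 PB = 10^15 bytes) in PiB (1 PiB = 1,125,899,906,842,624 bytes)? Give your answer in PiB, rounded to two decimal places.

492.52 PB × 1,000,000,000,000,000 bytes/PB = 492,520,000,000,000,000 bytes
1 PiB = 1,125,899,906,842,624 bytes
492,520,000,000,000,000 / 1,125,899,906,842,624 = 437.45 PiB

437.45 PiB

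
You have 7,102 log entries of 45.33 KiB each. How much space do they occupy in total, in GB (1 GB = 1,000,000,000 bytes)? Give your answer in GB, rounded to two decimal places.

0.33 GB

Total = 7,102 × 45.33 KiB = 321933.66 KiB
= 321933.66 × 1,024 bytes = 329,660,067.84 bytes
1 GB = 1,000,000,000 bytes
329,660,067.84 / 1,000,000,000 = 0.33 GB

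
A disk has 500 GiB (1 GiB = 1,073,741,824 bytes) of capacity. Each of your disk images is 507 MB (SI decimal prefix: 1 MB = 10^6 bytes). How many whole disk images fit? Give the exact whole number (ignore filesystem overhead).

Capacity: 500 GiB = 536,870,912,000 bytes
Per item: 507 MB = 507,000,000 bytes
⌊536,870,912,000 / 507,000,000⌋ = 1,058

1,058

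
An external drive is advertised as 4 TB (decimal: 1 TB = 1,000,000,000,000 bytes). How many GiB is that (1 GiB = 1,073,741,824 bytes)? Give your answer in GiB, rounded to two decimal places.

4 TB = 4 × 10^12 bytes = 4,000,000,000,000 bytes
1 GiB = 2^30 bytes = 1,073,741,824 bytes
4,000,000,000,000 / 1,073,741,824 = 3,725.29 GiB

3,725.29 GiB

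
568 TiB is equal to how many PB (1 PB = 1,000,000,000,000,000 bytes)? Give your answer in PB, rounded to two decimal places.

568 TiB = 568 × 2^40 bytes = 624,522,604,576,768 bytes
1 PB = 1,000,000,000,000,000 bytes
624,522,604,576,768 / 1,000,000,000,000,000 = 0.62 PB

0.62 PB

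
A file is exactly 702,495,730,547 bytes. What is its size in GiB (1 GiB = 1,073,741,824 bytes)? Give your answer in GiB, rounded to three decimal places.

702,495,730,547 bytes given.
1 GiB = 2^30 bytes = 1,073,741,824 bytes
702,495,730,547 / 1,073,741,824 = 654.250 GiB

654.250 GiB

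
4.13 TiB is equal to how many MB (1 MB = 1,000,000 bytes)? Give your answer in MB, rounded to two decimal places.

4,540,983.02 MB

4.13 TiB = 4.13 × 2^40 bytes = 4,540,983,022,714.88 bytes
1 MB = 10^6 bytes = 1,000,000 bytes
4,540,983,022,714.88 / 1,000,000 = 4,540,983.02 MB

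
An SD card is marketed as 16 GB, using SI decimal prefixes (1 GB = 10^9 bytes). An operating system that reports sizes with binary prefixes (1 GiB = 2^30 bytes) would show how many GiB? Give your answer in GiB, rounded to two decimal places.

16 GB = 16 × 10^9 bytes = 16,000,000,000 bytes
1 GiB = 2^30 bytes = 1,073,741,824 bytes
16,000,000,000 / 1,073,741,824 = 14.90 GiB

14.90 GiB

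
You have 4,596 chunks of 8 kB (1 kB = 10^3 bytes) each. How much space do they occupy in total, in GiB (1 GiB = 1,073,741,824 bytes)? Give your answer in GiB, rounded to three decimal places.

Total = 4,596 × 8 kB = 36,768 kB
= 36,768 × 1,000 bytes = 36,768,000 bytes
1 GiB = 1,073,741,824 bytes
36,768,000 / 1,073,741,824 = 0.034 GiB

0.034 GiB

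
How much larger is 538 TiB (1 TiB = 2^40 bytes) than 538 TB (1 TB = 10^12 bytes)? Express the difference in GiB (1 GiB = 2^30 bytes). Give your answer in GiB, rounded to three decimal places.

49,860.455 GiB

538 TiB = 538 × 1,099,511,627,776 = 591,537,255,743,488 bytes
538 TB = 538 × 1,000,000,000,000 = 538,000,000,000,000 bytes
difference = 53,537,255,743,488 bytes
53,537,255,743,488 / 1,073,741,824 = 49,860.455 GiB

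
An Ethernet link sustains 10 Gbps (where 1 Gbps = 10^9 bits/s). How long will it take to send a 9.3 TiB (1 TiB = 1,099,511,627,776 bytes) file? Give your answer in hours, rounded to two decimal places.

2.27 hours

9.3 TiB = 10,225,458,138,316.8 bytes = 81,803,665,106,534.4 bits
10 Gbps = 10,000,000,000 bits/s
time = 81,803,665,106,534.4 / 10,000,000,000 = 8,180.3665 s
8,180.3665 s / 3600 = 2.27 hours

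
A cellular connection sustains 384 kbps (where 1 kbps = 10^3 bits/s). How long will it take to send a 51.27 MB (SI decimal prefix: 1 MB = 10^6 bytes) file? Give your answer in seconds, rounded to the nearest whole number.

51.27 MB = 51,270,000 bytes = 410,160,000 bits
384 kbps = 384,000 bits/s
time = 410,160,000 / 384,000 = 1,068 s

1,068 seconds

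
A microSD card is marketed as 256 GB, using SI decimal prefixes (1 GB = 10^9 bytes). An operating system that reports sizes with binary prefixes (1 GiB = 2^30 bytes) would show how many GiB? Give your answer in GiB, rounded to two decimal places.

238.42 GiB

256 GB = 256 × 10^9 bytes = 256,000,000,000 bytes
1 GiB = 1,073,741,824 bytes
256,000,000,000 / 1,073,741,824 = 238.42 GiB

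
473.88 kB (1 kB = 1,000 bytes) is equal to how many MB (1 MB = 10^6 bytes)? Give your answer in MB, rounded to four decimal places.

473.88 kB × 1,000 bytes/kB = 473,880 bytes
1 MB = 1,000,000 bytes
473,880 / 1,000,000 = 0.4739 MB

0.4739 MB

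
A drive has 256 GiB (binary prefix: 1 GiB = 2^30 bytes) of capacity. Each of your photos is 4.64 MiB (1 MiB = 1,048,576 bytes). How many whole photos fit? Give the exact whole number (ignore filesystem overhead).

56,496

Capacity: 256 GiB = 274,877,906,944 bytes
Per item: 4.64 MiB = 4,865,392.64 bytes
⌊274,877,906,944 / 4,865,392.64⌋ = 56,496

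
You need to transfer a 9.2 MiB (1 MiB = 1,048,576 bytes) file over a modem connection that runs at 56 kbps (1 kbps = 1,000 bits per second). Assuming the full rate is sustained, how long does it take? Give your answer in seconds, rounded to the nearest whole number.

9.2 MiB = 9,646,899.2 bytes = 77,175,193.6 bits
56 kbps = 56,000 bits/s
time = 77,175,193.6 / 56,000 = 1,378 s

1,378 seconds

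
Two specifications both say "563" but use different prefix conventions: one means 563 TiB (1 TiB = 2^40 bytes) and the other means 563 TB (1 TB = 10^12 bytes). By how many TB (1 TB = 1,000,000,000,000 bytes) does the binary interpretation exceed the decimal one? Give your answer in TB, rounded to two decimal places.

563 TiB = 563 × 1,099,511,627,776 = 619,025,046,437,888 bytes
563 TB = 563 × 1,000,000,000,000 = 563,000,000,000,000 bytes
difference = 56,025,046,437,888 bytes
56,025,046,437,888 / 1,000,000,000,000 = 56.03 TB

56.03 TB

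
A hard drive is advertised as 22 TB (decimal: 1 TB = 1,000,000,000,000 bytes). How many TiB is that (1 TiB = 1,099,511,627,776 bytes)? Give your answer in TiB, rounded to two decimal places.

22 TB = 22 × 10^12 bytes = 22,000,000,000,000 bytes
1 TiB = 1,099,511,627,776 bytes
22,000,000,000,000 / 1,099,511,627,776 = 20.01 TiB

20.01 TiB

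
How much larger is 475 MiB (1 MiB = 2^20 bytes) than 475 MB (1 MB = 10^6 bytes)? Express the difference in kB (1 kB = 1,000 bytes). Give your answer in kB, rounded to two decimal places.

475 MiB = 475 × 1,048,576 = 498,073,600 bytes
475 MB = 475 × 1,000,000 = 475,000,000 bytes
difference = 23,073,600 bytes
23,073,600 / 1,000 = 23,073.60 kB

23,073.60 kB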